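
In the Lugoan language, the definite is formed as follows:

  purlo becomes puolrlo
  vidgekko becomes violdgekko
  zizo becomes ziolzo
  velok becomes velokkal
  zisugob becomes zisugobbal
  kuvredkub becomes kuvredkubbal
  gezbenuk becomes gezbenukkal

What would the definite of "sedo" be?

purlo and velok both have last vowel 'o' yet inflect differently (puolrlo, velokkal), so the last vowel is not what conditions the rule; the final letter is.
"sedo" ends in -o. The stems ending in -o (purlo → puolrlo, vidgekko → violdgekko, zizo → ziolzo) insert -ol- after the first vowel.
So sedo → seoldo.

seoldo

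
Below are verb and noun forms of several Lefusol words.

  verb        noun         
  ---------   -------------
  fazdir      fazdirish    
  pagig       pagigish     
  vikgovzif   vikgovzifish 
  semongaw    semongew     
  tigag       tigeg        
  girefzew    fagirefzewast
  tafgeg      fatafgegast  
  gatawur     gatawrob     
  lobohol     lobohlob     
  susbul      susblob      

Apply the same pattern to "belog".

belgob

pagig and tigag both end in -g yet inflect differently (pagigish, tigeg), so the final letter is not what conditions the rule; the last vowel is.
"belog" has last vowel 'o'. The one such stem in the data (lobohol → lobohlob) deletes the last vowel and adds -ob (as do gatawur, susbul), so the same rule applies.
So belog → belgob.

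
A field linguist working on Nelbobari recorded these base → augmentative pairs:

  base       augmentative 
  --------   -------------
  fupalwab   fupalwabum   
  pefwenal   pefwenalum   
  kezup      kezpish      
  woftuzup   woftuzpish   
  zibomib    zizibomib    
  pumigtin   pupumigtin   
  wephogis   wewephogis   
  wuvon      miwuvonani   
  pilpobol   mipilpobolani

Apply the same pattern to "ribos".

miribosani

fupalwab and zibomib both end in -b yet inflect differently (fupalwabum, zizibomib), so the final letter is not what conditions the rule; the last vowel is.
"ribos" has last vowel 'o'. The stems whose last vowel is 'o' (wuvon → miwuvonani, pilpobol → mipilpobolani) add mi- … -ani around the stem.
The other patterns: stems whose last vowel is 'a' add -um; stems whose last vowel is 'u' delete the last vowel and add -ish; stems whose last vowel is 'i' repeat the first consonant+vowel as a prefix.
So ribos → miribosani.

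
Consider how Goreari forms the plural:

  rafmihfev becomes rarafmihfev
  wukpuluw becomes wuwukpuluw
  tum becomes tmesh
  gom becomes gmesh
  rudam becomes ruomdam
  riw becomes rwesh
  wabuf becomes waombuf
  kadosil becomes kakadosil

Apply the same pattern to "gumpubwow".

tum and rudam both end in -m yet inflect differently (tmesh, ruomdam), so the final letter is not what conditions the rule; the number of vowels is.
"gumpubwow" has 3 vowels. The stems with 3 vowels (rafmihfev → rarafmihfev, wukpuluw → wuwukpuluw, kadosil → kakadosil) repeat the first consonant+vowel as a prefix.
So gumpubwow → gugumpubwow.

gugumpubwow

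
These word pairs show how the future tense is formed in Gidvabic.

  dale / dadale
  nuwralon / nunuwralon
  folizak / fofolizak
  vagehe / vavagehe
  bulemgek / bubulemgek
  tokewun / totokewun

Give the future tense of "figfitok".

fifigfitok

Every pair shown (dale → dadale, nuwralon → nunuwralon, folizak → fofolizak, …) follows the same rule: repeat the first consonant+vowel as a prefix.
So figfitok → fifigfitok.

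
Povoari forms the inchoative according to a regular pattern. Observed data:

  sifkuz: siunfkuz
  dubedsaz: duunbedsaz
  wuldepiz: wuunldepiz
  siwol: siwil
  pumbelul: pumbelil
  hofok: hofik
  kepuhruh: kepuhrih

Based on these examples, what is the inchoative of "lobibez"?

lounbibez

"lobibez" ends in -z. The stems ending in -z (sifkuz → siunfkuz, dubedsaz → duunbedsaz, wuldepiz → wuunldepiz) insert -un- after the first vowel.
The other pattern: stems ending in -h, -k or -l change the last vowel to 'i'.
So lobibez → lounbibez.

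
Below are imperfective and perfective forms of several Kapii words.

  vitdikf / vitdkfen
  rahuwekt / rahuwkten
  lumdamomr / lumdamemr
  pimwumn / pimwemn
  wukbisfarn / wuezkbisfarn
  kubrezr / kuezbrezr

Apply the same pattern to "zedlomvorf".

pimwumn and wukbisfarn both end in -n yet inflect differently (pimwemn, wuezkbisfarn), so the final letter is not what conditions the rule; the second-to-last letter is.
"zedlomvorf" has second-to-last letter 'r'. The one such stem in the data (wukbisfarn → wuezkbisfarn) inserts -ez- after the first vowel (as does kubrezr), so the same rule applies.
The other patterns: stems whose second-to-last letter is 'k' delete the last vowel and add -en; stems whose second-to-last letter is 'm' change the last vowel to 'e'.
So zedlomvorf → zeezdlomvorf.

zeezdlomvorf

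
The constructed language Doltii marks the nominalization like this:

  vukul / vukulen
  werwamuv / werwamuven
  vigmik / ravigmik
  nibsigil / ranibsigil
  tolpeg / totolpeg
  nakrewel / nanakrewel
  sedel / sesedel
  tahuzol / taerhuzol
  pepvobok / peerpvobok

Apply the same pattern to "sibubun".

sibubunen

vukul and nibsigil both end in -l yet inflect differently (vukulen, ranibsigil), so the final letter is not what conditions the rule; the last vowel is.
"sibubun" has last vowel 'u'. The stems whose last vowel is 'u' (vukul → vukulen, werwamuv → werwamuven) add -en.
The other patterns: stems whose last vowel is 'i' add the prefix ra-; stems whose last vowel is 'e' repeat the first consonant+vowel as a prefix; stems whose last vowel is 'o' insert -er- after the first vowel.
So sibubun → sibubunen.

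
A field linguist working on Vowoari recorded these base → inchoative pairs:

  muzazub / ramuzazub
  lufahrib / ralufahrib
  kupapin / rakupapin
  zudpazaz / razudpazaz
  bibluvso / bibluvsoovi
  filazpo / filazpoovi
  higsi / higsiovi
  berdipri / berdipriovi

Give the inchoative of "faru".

faruovi

lufahrib and higsi both have last vowel 'i' yet inflect differently (ralufahrib, higsiovi), so the last vowel is not what conditions the rule; whether the stem ends in a vowel or a consonant is.
"faru" ends in a vowel. The stems ending in a vowel (bibluvso → bibluvsoovi, filazpo → filazpoovi, higsi → higsiovi) add -ovi.
So faru → faruovi.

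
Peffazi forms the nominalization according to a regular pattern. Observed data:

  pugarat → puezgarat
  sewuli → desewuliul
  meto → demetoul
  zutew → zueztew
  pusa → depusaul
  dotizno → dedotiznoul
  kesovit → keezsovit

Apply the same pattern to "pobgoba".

depobgobaul

pugarat and pusa both have last vowel 'a' yet inflect differently (puezgarat, depusaul), so the last vowel is not what conditions the rule; whether the stem ends in a vowel or a consonant is.
"pobgoba" ends in a vowel. The stems ending in a vowel (meto → demetoul, pusa → depusaul, sewuli → desewuliul) add de- … -ul around the stem.
So pobgoba → depobgobaul.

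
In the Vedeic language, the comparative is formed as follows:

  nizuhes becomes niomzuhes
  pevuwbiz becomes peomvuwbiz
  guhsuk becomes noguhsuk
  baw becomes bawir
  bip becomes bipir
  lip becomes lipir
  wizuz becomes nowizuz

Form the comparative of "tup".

tupir

wizuz and pevuwbiz both end in -z yet inflect differently (nowizuz, peomvuwbiz), so the final letter is not what conditions the rule; the number of vowels is.
"tup" has 1 vowel. The stems with 1 vowel (baw → bawir, lip → lipir, bip → bipir) add -ir.
The other patterns: stems with 2 vowels add the prefix no-; stems with 3 vowels insert -om- after the first vowel.
So tup → tupir.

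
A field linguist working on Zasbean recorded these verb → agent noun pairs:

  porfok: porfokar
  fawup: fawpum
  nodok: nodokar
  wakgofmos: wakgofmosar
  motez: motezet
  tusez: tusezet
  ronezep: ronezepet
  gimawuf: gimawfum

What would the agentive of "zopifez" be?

"zopifez" has last vowel 'e'. The stems whose last vowel is 'e' (ronezep → ronezepet, tusez → tusezet, motez → motezet) add -et.
The other patterns: stems whose last vowel is 'o' add -ar; stems whose last vowel is 'u' delete the last vowel and add -um.
So zopifez → zopifezet.

zopifezet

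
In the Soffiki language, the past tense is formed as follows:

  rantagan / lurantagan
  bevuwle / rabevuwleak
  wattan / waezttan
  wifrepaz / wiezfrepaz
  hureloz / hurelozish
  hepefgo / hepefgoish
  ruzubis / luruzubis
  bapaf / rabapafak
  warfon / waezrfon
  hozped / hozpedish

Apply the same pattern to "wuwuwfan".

wuezwuwfan

hureloz and wifrepaz both end in -z yet inflect differently (hurelozish, wiezfrepaz), so the final letter is not what conditions the rule; the first letter is.
"wuwuwfan" begins with w-. The stems beginning with w- (wattan → waezttan, wifrepaz → wiezfrepaz, warfon → waezrfon) insert -ez- after the first vowel.
So wuwuwfan → wuezwuwfan.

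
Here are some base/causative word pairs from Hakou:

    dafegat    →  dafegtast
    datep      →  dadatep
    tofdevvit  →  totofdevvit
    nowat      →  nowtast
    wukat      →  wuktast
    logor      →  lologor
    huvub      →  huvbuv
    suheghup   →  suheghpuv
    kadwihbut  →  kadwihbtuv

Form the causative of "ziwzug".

ziwzguv

"ziwzug" has last vowel 'u'. The stems whose last vowel is 'u' (huvub → huvbuv, kadwihbut → kadwihbtuv, suheghup → suheghpuv) delete the last vowel and add -uv.
So ziwzug → ziwzguv.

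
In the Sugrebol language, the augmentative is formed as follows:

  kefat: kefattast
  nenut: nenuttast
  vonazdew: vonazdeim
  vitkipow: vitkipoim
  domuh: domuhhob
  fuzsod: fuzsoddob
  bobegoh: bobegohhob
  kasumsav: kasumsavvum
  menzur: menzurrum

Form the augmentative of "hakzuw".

hakzuim

"hakzuw" ends in -w. The stems ending in -w (vonazdew → vonazdeim, vitkipow → vitkipoim) drop the final letter and add -im.
The other patterns: stems ending in -t double the final consonant and add -ast; stems ending in -d or -h double the final consonant and add -ob; stems ending in -r or -v double the final consonant and add -um.
So hakzuw → hakzuim.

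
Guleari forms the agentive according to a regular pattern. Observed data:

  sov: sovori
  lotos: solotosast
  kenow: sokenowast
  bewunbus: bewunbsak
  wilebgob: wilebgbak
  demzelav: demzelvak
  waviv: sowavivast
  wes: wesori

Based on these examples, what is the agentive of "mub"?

sov and waviv both end in -v yet inflect differently (sovori, sowavivast), so the final letter is not what conditions the rule; the number of vowels is.
"mub" has 1 vowel. The stems with 1 vowel (wes → wesori, sov → sovori) add -ori.
The other patterns: stems with 2 vowels add so- … -ast around the stem; stems with 3 vowels delete the last vowel and add -ak.
So mub → mubori.

mubori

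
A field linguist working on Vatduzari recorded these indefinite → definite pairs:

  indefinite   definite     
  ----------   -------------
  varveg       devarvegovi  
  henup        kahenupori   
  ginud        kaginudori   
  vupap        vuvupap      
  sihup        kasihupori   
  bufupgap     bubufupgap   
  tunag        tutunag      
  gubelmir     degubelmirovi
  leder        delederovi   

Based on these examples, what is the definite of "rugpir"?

vupap and sihup both end in -p yet inflect differently (vuvupap, kasihupori), so the final letter is not what conditions the rule; the last vowel is.
"rugpir" has last vowel 'i'. The one such stem in the data (gubelmir → degubelmirovi) adds de- … -ovi around the stem, so the same rule applies.
The other patterns: stems whose last vowel is 'a' repeat the first consonant+vowel as a prefix; stems whose last vowel is 'u' add ka- … -ori around the stem.
So rugpir → derugpirovi.

derugpirovi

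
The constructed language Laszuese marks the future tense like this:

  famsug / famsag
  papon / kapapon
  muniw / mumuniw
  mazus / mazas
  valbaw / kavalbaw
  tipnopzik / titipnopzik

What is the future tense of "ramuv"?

ramav

muniw and valbaw both end in -w yet inflect differently (mumuniw, kavalbaw), so the final letter is not what conditions the rule; the last vowel is.
"ramuv" has last vowel 'u'. The stems whose last vowel is 'u' (mazus → mazas, famsug → famsag) change the last vowel to 'a'.
So ramuv → ramav.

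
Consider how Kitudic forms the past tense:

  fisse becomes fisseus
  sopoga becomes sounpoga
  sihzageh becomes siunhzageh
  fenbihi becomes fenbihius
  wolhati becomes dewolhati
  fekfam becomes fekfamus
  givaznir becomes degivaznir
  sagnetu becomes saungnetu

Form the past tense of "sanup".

saunnup

fenbihi and wolhati both end in -i yet inflect differently (fenbihius, dewolhati), so the final letter is not what conditions the rule; the first letter is.
"sanup" begins with s-. The stems beginning with s- (sihzageh → siunhzageh, sopoga → sounpoga, sagnetu → saungnetu) insert -un- after the first vowel.
So sanup → saunnup.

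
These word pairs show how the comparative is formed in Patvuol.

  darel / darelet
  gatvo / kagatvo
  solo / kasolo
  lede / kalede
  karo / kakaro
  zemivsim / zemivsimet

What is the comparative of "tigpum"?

tigpumet

darel and lede both have last vowel 'e' yet inflect differently (darelet, kalede), so the last vowel is not what conditions the rule; whether the stem ends in a vowel or a consonant is.
"tigpum" ends in a consonant. The stems ending in a consonant (zemivsim → zemivsimet, darel → darelet) add -et.
The other pattern: stems ending in a vowel add the prefix ka-.
So tigpum → tigpumet.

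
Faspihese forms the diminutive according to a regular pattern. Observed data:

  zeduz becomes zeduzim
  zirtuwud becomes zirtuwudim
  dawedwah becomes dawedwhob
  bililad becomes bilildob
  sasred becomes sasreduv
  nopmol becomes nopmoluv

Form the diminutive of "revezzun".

revezzunim

"revezzun" has last vowel 'u'. The stems whose last vowel is 'u' (zeduz → zeduzim, zirtuwud → zirtuwudim) add -im.
So revezzun → revezzunim.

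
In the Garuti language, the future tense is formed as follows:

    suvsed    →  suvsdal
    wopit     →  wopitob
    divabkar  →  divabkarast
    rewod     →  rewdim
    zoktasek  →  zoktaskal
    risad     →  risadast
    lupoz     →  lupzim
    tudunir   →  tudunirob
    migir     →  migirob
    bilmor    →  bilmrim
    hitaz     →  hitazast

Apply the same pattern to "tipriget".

rewod and risad both end in -d yet inflect differently (rewdim, risadast), so the final letter is not what conditions the rule; the last vowel is.
"tipriget" has last vowel 'e'. The stems whose last vowel is 'e' (zoktasek → zoktaskal, suvsed → suvsdal) delete the last vowel and add -al.
The other patterns: stems whose last vowel is 'o' delete the last vowel and add -im; stems whose last vowel is 'a' add -ast; stems whose last vowel is 'i' add -ob.
So tipriget → tiprigtal.

tiprigtal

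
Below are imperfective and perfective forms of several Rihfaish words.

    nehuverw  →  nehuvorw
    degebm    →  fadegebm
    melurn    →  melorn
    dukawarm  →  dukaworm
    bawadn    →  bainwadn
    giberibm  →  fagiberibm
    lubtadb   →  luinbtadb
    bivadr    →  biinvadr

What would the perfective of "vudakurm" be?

melurn and bawadn both end in -n yet inflect differently (melorn, bainwadn), so the final letter is not what conditions the rule; the second-to-last letter is.
"vudakurm" has second-to-last letter 'r'. The stems whose second-to-last letter is 'r' (melurn → melorn, nehuverw → nehuvorw, dukawarm → dukaworm) change the last vowel to 'o'.
The other patterns: stems whose second-to-last letter is 'd' insert -in- after the first vowel; stems whose second-to-last letter is 'b' add the prefix fa-.
So vudakurm → vudakorm.

vudakorm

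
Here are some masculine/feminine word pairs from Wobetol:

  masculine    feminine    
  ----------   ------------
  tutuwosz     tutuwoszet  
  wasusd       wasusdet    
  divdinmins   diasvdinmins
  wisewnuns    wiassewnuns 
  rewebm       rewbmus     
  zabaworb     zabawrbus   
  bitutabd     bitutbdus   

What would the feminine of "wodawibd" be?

wasusd and bitutabd both end in -d yet inflect differently (wasusdet, bitutbdus), so the final letter is not what conditions the rule; the second-to-last letter is.
"wodawibd" has second-to-last letter 'b'. The stems whose second-to-last letter is 'b' (rewebm → rewbmus, bitutabd → bitutbdus) delete the last vowel and add -us.
The other patterns: stems whose second-to-last letter is 'n' insert -as- after the first vowel; stems whose second-to-last letter is 's' add -et.
So wodawibd → wodawbdus.

wodawbdus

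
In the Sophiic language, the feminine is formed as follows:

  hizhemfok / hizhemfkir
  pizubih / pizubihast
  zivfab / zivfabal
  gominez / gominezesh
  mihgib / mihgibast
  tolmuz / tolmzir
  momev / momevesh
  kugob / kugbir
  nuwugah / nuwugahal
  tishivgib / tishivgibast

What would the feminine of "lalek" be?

lalekesh

"lalek" has last vowel 'e'. The stems whose last vowel is 'e' (momev → momevesh, gominez → gominezesh) add -esh.
The other patterns: stems whose last vowel is 'o' or 'u' delete the last vowel and add -ir; stems whose last vowel is 'a' add -al; stems whose last vowel is 'i' add -ast.
So lalek → lalekesh.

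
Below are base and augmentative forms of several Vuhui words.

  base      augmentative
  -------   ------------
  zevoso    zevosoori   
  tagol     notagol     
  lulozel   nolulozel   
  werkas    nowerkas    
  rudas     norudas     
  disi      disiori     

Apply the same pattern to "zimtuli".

zimtuliori

zevoso and tagol both have last vowel 'o' yet inflect differently (zevosoori, notagol), so the last vowel is not what conditions the rule; whether the stem ends in a vowel or a consonant is.
"zimtuli" ends in a vowel. The stems ending in a vowel (zevoso → zevosoori, disi → disiori) add -ori.
So zimtuli → zimtuliori.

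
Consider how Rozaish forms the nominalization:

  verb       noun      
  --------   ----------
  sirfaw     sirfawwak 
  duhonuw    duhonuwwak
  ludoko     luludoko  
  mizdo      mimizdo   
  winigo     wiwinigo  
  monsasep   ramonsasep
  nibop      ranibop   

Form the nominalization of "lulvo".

lululvo

ludoko and nibop both have last vowel 'o' yet inflect differently (luludoko, ranibop), so the last vowel is not what conditions the rule; the final letter is.
"lulvo" ends in -o. The stems ending in -o (ludoko → luludoko, mizdo → mimizdo, winigo → wiwinigo) repeat the first consonant+vowel as a prefix.
The other patterns: stems ending in -w double the final consonant and add -ak; stems ending in -p add the prefix ra-.
So lulvo → lululvo.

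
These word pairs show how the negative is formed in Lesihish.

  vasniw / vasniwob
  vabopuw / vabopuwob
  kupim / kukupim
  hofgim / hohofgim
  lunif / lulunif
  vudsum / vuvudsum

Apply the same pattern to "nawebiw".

nawebiwob

"nawebiw" ends in -w. The stems ending in -w (vasniw → vasniwob, vabopuw → vabopuwob) add -ob.
So nawebiw → nawebiwob.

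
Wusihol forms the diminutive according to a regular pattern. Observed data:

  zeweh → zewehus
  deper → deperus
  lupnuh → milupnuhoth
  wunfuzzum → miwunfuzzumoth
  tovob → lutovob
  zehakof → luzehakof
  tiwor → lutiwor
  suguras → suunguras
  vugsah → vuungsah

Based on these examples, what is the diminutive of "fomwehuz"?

mifomwehuzoth

zeweh and lupnuh both end in -h yet inflect differently (zewehus, milupnuhoth), so the final letter is not what conditions the rule; the last vowel is.
"fomwehuz" has last vowel 'u'. The stems whose last vowel is 'u' (lupnuh → milupnuhoth, wunfuzzum → miwunfuzzumoth) add mi- … -oth around the stem.
So fomwehuz → mifomwehuzoth.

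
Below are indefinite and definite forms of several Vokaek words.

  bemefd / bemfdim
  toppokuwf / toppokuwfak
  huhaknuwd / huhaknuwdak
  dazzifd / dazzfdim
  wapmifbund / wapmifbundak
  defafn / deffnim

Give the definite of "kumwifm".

kumwfmim

bemefd and wapmifbund both end in -d yet inflect differently (bemfdim, wapmifbundak), so the final letter is not what conditions the rule; the second-to-last letter is.
"kumwifm" has second-to-last letter 'f'. The stems whose second-to-last letter is 'f' (bemefd → bemfdim, defafn → deffnim, dazzifd → dazzfdim) delete the last vowel and add -im.
The other pattern: stems whose second-to-last letter is 'n' or 'w' add -ak.
So kumwifm → kumwfmim.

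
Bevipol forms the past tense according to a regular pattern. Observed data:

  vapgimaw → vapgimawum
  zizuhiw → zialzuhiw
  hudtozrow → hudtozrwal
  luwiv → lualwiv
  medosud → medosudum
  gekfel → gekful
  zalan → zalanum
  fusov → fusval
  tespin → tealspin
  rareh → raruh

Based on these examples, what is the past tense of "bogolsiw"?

fusov and luwiv both end in -v yet inflect differently (fusval, lualwiv), so the final letter is not what conditions the rule; the last vowel is.
"bogolsiw" has last vowel 'i'. The stems whose last vowel is 'i' (luwiv → lualwiv, zizuhiw → zialzuhiw, tespin → tealspin) insert -al- after the first vowel.
So bogolsiw → boalgolsiw.

boalgolsiw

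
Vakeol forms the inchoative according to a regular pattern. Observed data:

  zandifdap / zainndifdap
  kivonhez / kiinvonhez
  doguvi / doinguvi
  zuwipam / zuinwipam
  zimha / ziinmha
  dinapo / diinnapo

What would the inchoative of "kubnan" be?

Every pair shown (zandifdap → zainndifdap, kivonhez → kiinvonhez, doguvi → doinguvi, …) follows the same rule: insert -in- after the first vowel.
So kubnan → kuinbnan.

kuinbnan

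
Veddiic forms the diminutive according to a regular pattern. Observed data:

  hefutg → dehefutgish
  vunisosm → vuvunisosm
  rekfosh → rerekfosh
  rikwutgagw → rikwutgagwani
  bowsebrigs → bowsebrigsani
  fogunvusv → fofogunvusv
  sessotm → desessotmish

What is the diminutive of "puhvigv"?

vunisosm and sessotm both end in -m yet inflect differently (vuvunisosm, desessotmish), so the final letter is not what conditions the rule; the second-to-last letter is.
"puhvigv" has second-to-last letter 'g'. The stems whose second-to-last letter is 'g' (bowsebrigs → bowsebrigsani, rikwutgagw → rikwutgagwani) add -ani.
The other patterns: stems whose second-to-last letter is 's' repeat the first consonant+vowel as a prefix; stems whose second-to-last letter is 't' add de- … -ish around the stem.
So puhvigv → puhvigvani.

puhvigvani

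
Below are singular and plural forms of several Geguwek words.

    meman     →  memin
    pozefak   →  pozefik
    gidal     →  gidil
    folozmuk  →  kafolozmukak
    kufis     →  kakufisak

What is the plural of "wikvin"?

pozefak and folozmuk both end in -k yet inflect differently (pozefik, kafolozmukak), so the final letter is not what conditions the rule; the last vowel is.
"wikvin" has last vowel 'i'. The one such stem in the data (kufis → kakufisak) adds ka- … -ak around the stem, so the same rule applies.
The other pattern: stems whose last vowel is 'a' change the last vowel to 'i'.
So wikvin → kawikvinak.

kawikvinak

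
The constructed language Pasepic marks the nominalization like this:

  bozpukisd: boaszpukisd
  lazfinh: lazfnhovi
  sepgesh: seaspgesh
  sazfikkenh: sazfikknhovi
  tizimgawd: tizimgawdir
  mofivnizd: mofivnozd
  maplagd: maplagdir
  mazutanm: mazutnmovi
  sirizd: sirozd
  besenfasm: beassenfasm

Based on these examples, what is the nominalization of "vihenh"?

bozpukisd and mofivnizd both end in -d yet inflect differently (boaszpukisd, mofivnozd), so the final letter is not what conditions the rule; the second-to-last letter is.
"vihenh" has second-to-last letter 'n'. The stems whose second-to-last letter is 'n' (mazutanm → mazutnmovi, sazfikkenh → sazfikknhovi, lazfinh → lazfnhovi) delete the last vowel and add -ovi.
So vihenh → vihnhovi.

vihnhovi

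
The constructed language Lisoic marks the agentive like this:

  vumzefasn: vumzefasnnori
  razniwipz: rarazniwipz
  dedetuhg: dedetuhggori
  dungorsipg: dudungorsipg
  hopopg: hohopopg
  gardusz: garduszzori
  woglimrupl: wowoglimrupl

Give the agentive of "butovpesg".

butovpesggori

razniwipz and gardusz both end in -z yet inflect differently (rarazniwipz, garduszzori), so the final letter is not what conditions the rule; the second-to-last letter is.
"butovpesg" has second-to-last letter 's'. The stems whose second-to-last letter is 's' (gardusz → garduszzori, vumzefasn → vumzefasnnori) double the final consonant and add -ori.
The other pattern: stems whose second-to-last letter is 'p' repeat the first consonant+vowel as a prefix.
So butovpesg → butovpesggori.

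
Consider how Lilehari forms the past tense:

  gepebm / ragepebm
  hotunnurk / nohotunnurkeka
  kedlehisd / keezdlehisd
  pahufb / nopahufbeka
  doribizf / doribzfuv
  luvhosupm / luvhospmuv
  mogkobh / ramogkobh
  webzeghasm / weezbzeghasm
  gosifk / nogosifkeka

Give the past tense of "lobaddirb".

gepebm and luvhosupm both end in -m yet inflect differently (ragepebm, luvhospmuv), so the final letter is not what conditions the rule; the second-to-last letter is.
"lobaddirb" has second-to-last letter 'r'. The one such stem in the data (hotunnurk → nohotunnurkeka) adds no- … -eka around the stem, so the same rule applies.
So lobaddirb → nolobaddirbeka.

nolobaddirbeka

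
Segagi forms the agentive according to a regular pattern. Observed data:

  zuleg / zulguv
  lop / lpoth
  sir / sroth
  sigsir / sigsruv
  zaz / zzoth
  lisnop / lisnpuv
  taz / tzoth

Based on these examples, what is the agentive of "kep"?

"kep" has 1 vowel. The stems with 1 vowel (lop → lpoth, sir → sroth, zaz → zzoth) delete the last vowel and add -oth.
So kep → kpoth.

kpoth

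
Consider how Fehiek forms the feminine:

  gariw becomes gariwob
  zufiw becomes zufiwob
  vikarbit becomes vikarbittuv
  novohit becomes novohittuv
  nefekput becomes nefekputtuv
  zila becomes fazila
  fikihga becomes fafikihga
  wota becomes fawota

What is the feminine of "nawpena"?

fanawpena

"nawpena" ends in -a. The stems ending in -a (zila → fazila, fikihga → fafikihga, wota → fawota) add the prefix fa-.
The other patterns: stems ending in -w add -ob; stems ending in -t double the final consonant and add -uv.
So nawpena → fanawpena.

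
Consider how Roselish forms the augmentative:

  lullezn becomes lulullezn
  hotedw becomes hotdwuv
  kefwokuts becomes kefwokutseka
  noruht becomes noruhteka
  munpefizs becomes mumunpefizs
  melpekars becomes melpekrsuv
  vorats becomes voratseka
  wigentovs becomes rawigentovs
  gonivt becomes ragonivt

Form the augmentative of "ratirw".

ratrwuv

munpefizs and wigentovs both end in -s yet inflect differently (mumunpefizs, rawigentovs), so the final letter is not what conditions the rule; the second-to-last letter is.
"ratirw" has second-to-last letter 'r'. The one such stem in the data (melpekars → melpekrsuv) deletes the last vowel and adds -uv (as does hotedw), so the same rule applies.
The other patterns: stems whose second-to-last letter is 'z' repeat the first consonant+vowel as a prefix; stems whose second-to-last letter is 'v' add the prefix ra-; stems whose second-to-last letter is 'h' or 't' add -eka.
So ratirw → ratrwuv.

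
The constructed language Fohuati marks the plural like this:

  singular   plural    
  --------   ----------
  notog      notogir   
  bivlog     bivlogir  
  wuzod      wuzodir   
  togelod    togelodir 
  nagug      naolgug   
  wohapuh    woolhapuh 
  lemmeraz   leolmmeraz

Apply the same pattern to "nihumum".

niolhumum

notog and nagug both end in -g yet inflect differently (notogir, naolgug), so the final letter is not what conditions the rule; the last vowel is.
"nihumum" has last vowel 'u'. The stems whose last vowel is 'u' (nagug → naolgug, wohapuh → woolhapuh) insert -ol- after the first vowel.
So nihumum → niolhumum.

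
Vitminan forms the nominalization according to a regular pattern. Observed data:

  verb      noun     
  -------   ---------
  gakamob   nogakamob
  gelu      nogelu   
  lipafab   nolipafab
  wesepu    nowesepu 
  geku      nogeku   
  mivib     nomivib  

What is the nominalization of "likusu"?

Every pair shown (gakamob → nogakamob, gelu → nogelu, lipafab → nolipafab, …) follows the same rule: add the prefix no-.
So likusu → nolikusu.

nolikusu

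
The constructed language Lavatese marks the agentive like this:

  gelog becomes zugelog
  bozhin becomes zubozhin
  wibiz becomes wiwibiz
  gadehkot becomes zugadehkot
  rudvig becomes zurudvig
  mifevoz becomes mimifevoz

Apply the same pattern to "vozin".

zuvozin

wibiz and rudvig both have last vowel 'i' yet inflect differently (wiwibiz, zurudvig), so the last vowel is not what conditions the rule; the final letter is.
"vozin" ends in -n. The one such stem in the data (bozhin → zubozhin) adds the prefix zu-, so the same rule applies.
So vozin → zuvozin.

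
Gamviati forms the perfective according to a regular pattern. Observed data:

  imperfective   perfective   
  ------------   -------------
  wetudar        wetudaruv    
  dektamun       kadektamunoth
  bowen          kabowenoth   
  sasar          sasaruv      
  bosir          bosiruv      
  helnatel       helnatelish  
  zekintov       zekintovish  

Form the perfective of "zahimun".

kazahimunoth

helnatel and bowen both have last vowel 'e' yet inflect differently (helnatelish, kabowenoth), so the last vowel is not what conditions the rule; the final letter is.
"zahimun" ends in -n. The stems ending in -n (dektamun → kadektamunoth, bowen → kabowenoth) add ka- … -oth around the stem.
The other patterns: stems ending in -l or -v add -ish; stems ending in -r add -uv.
So zahimun → kazahimunoth.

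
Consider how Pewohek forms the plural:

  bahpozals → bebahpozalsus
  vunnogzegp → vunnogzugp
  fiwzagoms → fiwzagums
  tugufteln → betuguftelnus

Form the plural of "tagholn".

betagholnus

bahpozals and fiwzagoms both end in -s yet inflect differently (bebahpozalsus, fiwzagums), so the final letter is not what conditions the rule; the second-to-last letter is.
"tagholn" has second-to-last letter 'l'. The stems whose second-to-last letter is 'l' (tugufteln → betuguftelnus, bahpozals → bebahpozalsus) add be- … -us around the stem.
So tagholn → betagholnus.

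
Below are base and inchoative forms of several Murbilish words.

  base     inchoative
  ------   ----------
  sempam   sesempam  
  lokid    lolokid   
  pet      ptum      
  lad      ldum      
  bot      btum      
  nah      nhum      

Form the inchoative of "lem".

"lem" has 1 vowel. The stems with 1 vowel (pet → ptum, lad → ldum, bot → btum) delete the last vowel and add -um.
The other pattern: stems with 2 vowels repeat the first consonant+vowel as a prefix.
So lem → lmum.

lmum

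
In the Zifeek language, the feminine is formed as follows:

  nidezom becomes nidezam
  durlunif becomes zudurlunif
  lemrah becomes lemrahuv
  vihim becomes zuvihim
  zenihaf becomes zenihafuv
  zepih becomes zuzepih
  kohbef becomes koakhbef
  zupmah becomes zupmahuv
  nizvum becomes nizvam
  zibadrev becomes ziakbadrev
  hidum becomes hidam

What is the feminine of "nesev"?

"nesev" has last vowel 'e'. The stems whose last vowel is 'e' (kohbef → koakhbef, zibadrev → ziakbadrev) insert -ak- after the first vowel.
So nesev → neaksev.

neaksev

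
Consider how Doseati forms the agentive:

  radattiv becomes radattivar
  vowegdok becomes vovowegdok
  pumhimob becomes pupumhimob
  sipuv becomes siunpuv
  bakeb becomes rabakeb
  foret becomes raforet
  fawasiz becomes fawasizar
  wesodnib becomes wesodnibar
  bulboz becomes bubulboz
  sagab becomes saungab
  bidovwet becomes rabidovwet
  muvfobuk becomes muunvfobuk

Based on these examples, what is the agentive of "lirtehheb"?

sagab and pumhimob both end in -b yet inflect differently (saungab, pupumhimob), so the final letter is not what conditions the rule; the last vowel is.
"lirtehheb" has last vowel 'e'. The stems whose last vowel is 'e' (bakeb → rabakeb, foret → raforet, bidovwet → rabidovwet) add the prefix ra-.
The other patterns: stems whose last vowel is 'a' or 'u' insert -un- after the first vowel; stems whose last vowel is 'o' repeat the first consonant+vowel as a prefix; stems whose last vowel is 'i' add -ar.
So lirtehheb → ralirtehheb.

ralirtehheb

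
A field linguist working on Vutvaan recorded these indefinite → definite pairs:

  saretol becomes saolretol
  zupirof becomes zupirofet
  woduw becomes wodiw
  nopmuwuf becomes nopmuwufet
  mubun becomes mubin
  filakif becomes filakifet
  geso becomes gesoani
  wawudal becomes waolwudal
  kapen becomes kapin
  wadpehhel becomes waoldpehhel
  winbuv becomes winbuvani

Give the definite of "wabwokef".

"wabwokef" ends in -f. The stems ending in -f (nopmuwuf → nopmuwufet, filakif → filakifet, zupirof → zupirofet) add -et.
The other patterns: stems ending in -l insert -ol- after the first vowel; stems ending in -n or -w change the last vowel to 'i'; stems ending in -o or -v add -ani.
So wabwokef → wabwokefet.

wabwokefet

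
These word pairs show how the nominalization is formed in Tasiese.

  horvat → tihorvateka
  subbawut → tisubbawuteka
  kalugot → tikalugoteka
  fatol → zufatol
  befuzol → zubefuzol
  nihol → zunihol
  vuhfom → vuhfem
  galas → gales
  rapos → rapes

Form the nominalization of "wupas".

wupes

kalugot and fatol both have last vowel 'o' yet inflect differently (tikalugoteka, zufatol), so the last vowel is not what conditions the rule; the final letter is.
"wupas" ends in -s. The stems ending in -s (galas → gales, rapos → rapes) change the last vowel to 'e'.
So wupas → wupes.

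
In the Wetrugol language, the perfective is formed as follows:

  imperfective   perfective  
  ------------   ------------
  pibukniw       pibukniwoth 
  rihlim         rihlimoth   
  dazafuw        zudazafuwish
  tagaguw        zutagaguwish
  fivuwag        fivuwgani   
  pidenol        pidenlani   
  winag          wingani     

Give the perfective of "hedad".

heddani

pibukniw and dazafuw both end in -w yet inflect differently (pibukniwoth, zudazafuwish), so the final letter is not what conditions the rule; the last vowel is.
"hedad" has last vowel 'a'. The stems whose last vowel is 'a' (fivuwag → fivuwgani, winag → wingani) delete the last vowel and add -ani.
So hedad → heddani.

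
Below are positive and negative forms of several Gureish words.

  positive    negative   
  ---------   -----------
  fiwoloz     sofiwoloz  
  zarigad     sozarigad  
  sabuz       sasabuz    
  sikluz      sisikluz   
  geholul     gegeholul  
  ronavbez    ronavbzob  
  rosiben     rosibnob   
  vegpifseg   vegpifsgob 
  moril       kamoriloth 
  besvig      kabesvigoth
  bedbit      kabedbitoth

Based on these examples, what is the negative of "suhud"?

susuhud

fiwoloz and sabuz both end in -z yet inflect differently (sofiwoloz, sasabuz), so the final letter is not what conditions the rule; the last vowel is.
"suhud" has last vowel 'u'. The stems whose last vowel is 'u' (sabuz → sasabuz, sikluz → sisikluz, geholul → gegeholul) repeat the first consonant+vowel as a prefix.
So suhud → susuhud.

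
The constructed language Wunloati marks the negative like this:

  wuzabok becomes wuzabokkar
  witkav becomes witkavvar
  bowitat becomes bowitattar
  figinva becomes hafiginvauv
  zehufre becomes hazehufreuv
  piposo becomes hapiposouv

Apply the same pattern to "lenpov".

lenpovvar

witkav and figinva both have last vowel 'a' yet inflect differently (witkavvar, hafiginvauv), so the last vowel is not what conditions the rule; whether the stem ends in a vowel or a consonant is.
"lenpov" ends in a consonant. The stems ending in a consonant (wuzabok → wuzabokkar, witkav → witkavvar, bowitat → bowitattar) double the final consonant and add -ar.
The other pattern: stems ending in a vowel add ha- … -uv around the stem.
So lenpov → lenpovvar.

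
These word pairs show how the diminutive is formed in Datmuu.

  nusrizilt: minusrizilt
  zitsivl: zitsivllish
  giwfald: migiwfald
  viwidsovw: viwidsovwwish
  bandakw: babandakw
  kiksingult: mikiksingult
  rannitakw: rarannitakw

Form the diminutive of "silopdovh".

silopdovhhish

viwidsovw and rannitakw both end in -w yet inflect differently (viwidsovwwish, rarannitakw), so the final letter is not what conditions the rule; the second-to-last letter is.
"silopdovh" has second-to-last letter 'v'. The stems whose second-to-last letter is 'v' (zitsivl → zitsivllish, viwidsovw → viwidsovwwish) double the final consonant and add -ish.
So silopdovh → silopdovhhish.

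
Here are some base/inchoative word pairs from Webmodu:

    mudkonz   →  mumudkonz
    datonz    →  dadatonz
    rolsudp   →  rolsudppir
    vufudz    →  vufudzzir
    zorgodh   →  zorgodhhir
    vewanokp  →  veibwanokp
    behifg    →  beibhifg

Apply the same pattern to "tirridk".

"tirridk" has second-to-last letter 'd'. The stems whose second-to-last letter is 'd' (rolsudp → rolsudppir, vufudz → vufudzzir, zorgodh → zorgodhhir) double the final consonant and add -ir.
So tirridk → tirridkkir.

tirridkkir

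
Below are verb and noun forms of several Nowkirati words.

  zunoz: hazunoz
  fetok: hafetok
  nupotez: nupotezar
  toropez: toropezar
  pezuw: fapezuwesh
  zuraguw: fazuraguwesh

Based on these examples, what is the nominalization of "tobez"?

zunoz and nupotez both end in -z yet inflect differently (hazunoz, nupotezar), so the final letter is not what conditions the rule; the last vowel is.
"tobez" has last vowel 'e'. The stems whose last vowel is 'e' (nupotez → nupotezar, toropez → toropezar) add -ar.
The other patterns: stems whose last vowel is 'o' add the prefix ha-; stems whose last vowel is 'u' add fa- … -esh around the stem.
So tobez → tobezar.

tobezar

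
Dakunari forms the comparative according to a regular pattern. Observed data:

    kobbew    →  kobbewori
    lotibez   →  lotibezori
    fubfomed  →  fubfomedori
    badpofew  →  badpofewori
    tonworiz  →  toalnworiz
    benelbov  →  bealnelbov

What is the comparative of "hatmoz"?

haaltmoz

"hatmoz" has last vowel 'o'. The one such stem in the data (benelbov → bealnelbov) inserts -al- after the first vowel (as does tonworiz), so the same rule applies.
So hatmoz → haaltmoz.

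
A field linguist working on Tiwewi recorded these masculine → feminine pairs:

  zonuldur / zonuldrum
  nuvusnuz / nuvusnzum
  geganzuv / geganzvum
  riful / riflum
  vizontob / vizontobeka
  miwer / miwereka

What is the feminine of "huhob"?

zonuldur and miwer both end in -r yet inflect differently (zonuldrum, miwereka), so the final letter is not what conditions the rule; the last vowel is.
"huhob" has last vowel 'o'. The one such stem in the data (vizontob → vizontobeka) adds -eka, so the same rule applies.
The other pattern: stems whose last vowel is 'u' delete the last vowel and add -um.
So huhob → huhobeka.

huhobeka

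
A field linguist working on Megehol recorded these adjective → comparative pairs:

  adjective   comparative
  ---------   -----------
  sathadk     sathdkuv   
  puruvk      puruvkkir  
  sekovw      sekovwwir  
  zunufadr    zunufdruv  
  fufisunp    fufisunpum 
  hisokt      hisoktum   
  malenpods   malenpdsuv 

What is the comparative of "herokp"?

puruvk and sathadk both end in -k yet inflect differently (puruvkkir, sathdkuv), so the final letter is not what conditions the rule; the second-to-last letter is.
"herokp" has second-to-last letter 'k'. The one such stem in the data (hisokt → hisoktum) adds -um, so the same rule applies.
So herokp → herokpum.

herokpum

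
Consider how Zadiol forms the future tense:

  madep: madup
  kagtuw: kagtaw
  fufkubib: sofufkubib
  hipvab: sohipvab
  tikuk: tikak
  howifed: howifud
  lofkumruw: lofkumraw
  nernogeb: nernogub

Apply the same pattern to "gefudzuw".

"gefudzuw" has last vowel 'u'. The stems whose last vowel is 'u' (kagtuw → kagtaw, tikuk → tikak, lofkumruw → lofkumraw) change the last vowel to 'a'.
The other patterns: stems whose last vowel is 'e' change the last vowel to 'u'; stems whose last vowel is 'a' or 'i' add the prefix so-.
So gefudzuw → gefudzaw.

gefudzaw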